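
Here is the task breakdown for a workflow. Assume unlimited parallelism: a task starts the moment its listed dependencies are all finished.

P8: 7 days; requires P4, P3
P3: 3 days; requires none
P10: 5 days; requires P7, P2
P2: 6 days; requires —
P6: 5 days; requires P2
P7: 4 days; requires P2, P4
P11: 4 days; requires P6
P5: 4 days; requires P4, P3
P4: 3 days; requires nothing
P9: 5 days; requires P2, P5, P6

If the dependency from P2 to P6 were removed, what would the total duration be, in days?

With the dependency in place, P2→P6→P9 = 6+5+5 = 16 sets the finish at 16 days.
Without P2→P6, P6's earliest start moves from 6 to 0.
The longest chain is now P2→P7→P10 = 6+4+5 = 15, so the workflow takes 15 days.

15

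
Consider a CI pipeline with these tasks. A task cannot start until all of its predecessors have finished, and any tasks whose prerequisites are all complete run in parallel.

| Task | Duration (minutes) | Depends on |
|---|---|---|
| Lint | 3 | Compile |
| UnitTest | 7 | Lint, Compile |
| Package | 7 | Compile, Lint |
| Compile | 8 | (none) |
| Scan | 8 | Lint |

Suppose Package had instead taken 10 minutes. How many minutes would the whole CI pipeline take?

Critical path before the change: Compile→Lint→Scan = 8+3+8 = 19 giving 19 minutes.
Package has 1 minute of float (longest path through it is 18).
Now Compile→Lint→Package = 8+3+10 = 21 is longest, so the finish becomes 21 minutes.

21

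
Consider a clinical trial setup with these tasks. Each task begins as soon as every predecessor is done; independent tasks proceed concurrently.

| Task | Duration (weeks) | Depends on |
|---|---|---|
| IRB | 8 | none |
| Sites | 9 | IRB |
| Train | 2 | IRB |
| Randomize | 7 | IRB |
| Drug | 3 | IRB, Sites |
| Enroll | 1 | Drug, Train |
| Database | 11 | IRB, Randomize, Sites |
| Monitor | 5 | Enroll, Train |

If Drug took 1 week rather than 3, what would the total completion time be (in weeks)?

Actual critical path: IRB→Sites→Database = 8+9+11 = 28 ⇒ 28 weeks.
Drug is off the critical path — its longest chain is 26 weeks, giving 2 of slack.
No other chain overtakes it, so the finish is 28 weeks.

28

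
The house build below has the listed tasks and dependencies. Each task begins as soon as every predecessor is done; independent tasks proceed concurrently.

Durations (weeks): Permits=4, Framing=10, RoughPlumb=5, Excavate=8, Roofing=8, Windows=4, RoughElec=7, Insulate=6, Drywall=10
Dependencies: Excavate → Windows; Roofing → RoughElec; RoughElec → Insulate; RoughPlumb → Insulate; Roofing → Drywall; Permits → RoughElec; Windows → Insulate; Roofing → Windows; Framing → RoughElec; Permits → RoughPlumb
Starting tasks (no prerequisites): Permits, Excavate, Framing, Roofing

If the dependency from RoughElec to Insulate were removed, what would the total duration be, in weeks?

18

Original critical path: Framing→RoughElec→Insulate = 10+7+6 = 23 ⇒ 23 weeks.
Without RoughElec→Insulate, Insulate's earliest start moves from 17 to 12.
After: Excavate→Windows→Insulate = 8+4+6 = 18 → 18 weeks.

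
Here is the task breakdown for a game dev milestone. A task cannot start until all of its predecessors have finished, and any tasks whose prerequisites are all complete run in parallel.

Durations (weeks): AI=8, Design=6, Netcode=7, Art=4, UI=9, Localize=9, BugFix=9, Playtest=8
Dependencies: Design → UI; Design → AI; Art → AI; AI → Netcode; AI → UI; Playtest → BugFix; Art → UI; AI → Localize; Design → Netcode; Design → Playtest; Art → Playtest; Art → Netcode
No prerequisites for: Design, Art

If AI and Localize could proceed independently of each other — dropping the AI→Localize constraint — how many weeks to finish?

23

With the dependency in place, Design→AI→UI = 6+8+9 = 23 sets the finish at 23 weeks.
Without AI→Localize, Localize's earliest start moves from 14 to 0.
The longest chain is now Design→AI→UI = 6+8+9 = 23, so the schedule takes 23 weeks.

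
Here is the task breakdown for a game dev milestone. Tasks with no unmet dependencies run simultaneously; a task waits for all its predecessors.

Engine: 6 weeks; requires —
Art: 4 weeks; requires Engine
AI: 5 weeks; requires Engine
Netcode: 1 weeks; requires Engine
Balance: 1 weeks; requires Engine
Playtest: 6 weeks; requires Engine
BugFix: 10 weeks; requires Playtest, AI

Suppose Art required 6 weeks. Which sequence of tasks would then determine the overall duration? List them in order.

Engine, Playtest, BugFix

Actual critical path: Engine→Playtest→BugFix = 6+6+10 = 22 ⇒ 22 weeks.
Art is off the critical path — its longest chain is 10 weeks, giving 12 of slack.
That remains the longest chain; total 22 weeks.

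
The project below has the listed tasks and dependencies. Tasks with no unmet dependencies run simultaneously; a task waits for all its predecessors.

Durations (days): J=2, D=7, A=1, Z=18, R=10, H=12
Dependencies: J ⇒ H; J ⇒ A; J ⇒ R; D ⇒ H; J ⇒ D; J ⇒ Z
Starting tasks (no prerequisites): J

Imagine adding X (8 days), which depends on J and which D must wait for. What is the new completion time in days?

Originally the plan takes 21 days.
With X inserted, D now waits for max(J, X).
New critical path: J→X→D→H = 2+8+7+12 = 29 ⇒ 29 days.

29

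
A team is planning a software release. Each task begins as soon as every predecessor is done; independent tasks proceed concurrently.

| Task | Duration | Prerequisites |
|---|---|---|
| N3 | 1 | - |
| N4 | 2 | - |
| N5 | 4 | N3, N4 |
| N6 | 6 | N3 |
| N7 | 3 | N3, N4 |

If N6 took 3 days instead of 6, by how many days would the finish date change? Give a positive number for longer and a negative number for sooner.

-1

The binding path is N3→N6 = 1+6 = 7; finish at 7 days.
N6 is on the critical path; changing it to 3 makes that path 4 days.
The binding chain switches to N4→N5 = 2+4 = 6; finish 6 days.
Change in finish: 6 − 7 = -1 days.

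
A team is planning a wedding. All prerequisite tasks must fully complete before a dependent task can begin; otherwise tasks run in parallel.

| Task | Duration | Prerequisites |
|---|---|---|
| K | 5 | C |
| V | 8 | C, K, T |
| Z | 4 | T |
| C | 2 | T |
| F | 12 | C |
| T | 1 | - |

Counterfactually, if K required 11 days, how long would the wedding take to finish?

22

As given, the longest chain is T→C→K→V = 1+2+5+8 = 16, so the finish is 16 days.
K is on the critical path; changing it to 11 makes that path 22 days.
The critical path is still T→C→K→V; finish is now 22 days.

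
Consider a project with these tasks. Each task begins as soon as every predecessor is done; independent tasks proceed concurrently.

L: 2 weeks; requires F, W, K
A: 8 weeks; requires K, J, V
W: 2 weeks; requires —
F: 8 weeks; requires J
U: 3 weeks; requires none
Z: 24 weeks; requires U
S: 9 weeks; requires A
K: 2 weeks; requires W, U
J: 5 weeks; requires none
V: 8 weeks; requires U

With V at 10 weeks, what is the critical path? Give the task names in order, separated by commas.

U, V, A, S

Actual critical path: U→V→A→S = 3+8+8+9 = 28 ⇒ 28 weeks.
V is on the critical path; changing it to 10 makes that path 30 weeks.
No other chain overtakes it, so the finish is 30 weeks.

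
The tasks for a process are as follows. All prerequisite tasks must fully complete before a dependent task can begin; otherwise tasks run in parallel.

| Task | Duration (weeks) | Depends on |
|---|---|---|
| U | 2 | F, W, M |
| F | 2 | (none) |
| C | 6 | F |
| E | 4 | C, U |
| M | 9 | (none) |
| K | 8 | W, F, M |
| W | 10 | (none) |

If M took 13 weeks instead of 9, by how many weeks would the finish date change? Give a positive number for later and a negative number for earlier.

3

The binding path is W→K = 10+8 = 18; finish at 18 weeks.
M has 1 week of float (longest path through it is 17).
New critical path: M→K = 13+8 = 21 ⇒ 21 weeks.
Change in finish: 21 − 18 = +3 weeks.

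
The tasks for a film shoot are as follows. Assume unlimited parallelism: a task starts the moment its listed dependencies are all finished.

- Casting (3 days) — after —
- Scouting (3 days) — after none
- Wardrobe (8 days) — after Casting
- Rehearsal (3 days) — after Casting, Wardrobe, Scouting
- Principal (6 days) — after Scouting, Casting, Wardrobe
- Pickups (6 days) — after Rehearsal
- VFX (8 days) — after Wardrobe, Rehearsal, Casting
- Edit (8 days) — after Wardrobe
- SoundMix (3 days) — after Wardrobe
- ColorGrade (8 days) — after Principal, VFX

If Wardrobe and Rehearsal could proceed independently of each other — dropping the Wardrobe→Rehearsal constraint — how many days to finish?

Before: longest chain Casting→Wardrobe→Rehearsal→VFX→ColorGrade = 3+8+3+8+8 = 30, finish 30.
Without Wardrobe→Rehearsal, Rehearsal's earliest start moves from 11 to 3.
After: Casting→Wardrobe→VFX→ColorGrade = 3+8+8+8 = 27 → 27 days.

27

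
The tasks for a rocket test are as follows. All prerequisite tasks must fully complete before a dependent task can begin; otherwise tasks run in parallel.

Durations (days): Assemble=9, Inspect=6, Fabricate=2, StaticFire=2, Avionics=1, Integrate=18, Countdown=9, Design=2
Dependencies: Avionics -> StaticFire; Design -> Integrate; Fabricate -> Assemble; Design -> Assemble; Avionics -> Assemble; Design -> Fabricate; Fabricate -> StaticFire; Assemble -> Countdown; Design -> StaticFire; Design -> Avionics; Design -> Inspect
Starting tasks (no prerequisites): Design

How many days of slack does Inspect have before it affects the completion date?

The longest chain is Design→Fabricate→Assemble→Countdown = 2+2+9+9 = 22; overall finish 22 days.
Inspect finishes as early as 8 and must finish by 22.
Float = 22 − 8 = 14.

14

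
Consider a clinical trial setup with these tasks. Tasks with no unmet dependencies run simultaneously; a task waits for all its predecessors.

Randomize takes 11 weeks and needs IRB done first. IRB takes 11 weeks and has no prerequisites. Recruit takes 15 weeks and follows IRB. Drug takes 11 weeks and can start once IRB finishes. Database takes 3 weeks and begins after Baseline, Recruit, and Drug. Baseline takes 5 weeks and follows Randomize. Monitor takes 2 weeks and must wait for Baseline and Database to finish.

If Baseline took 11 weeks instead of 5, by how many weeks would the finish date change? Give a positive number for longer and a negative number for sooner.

6

As given, the longest chain is IRB→Randomize→Baseline→Database→Monitor = 11+11+5+3+2 = 32, so the finish is 32 weeks.
Since Baseline is critical, the +6 change carries straight to that chain (now 38 weeks).
The critical path is still IRB→Randomize→Baseline→Database→Monitor; finish is now 38 weeks.
Change in finish: 38 − 32 = +6 weeks.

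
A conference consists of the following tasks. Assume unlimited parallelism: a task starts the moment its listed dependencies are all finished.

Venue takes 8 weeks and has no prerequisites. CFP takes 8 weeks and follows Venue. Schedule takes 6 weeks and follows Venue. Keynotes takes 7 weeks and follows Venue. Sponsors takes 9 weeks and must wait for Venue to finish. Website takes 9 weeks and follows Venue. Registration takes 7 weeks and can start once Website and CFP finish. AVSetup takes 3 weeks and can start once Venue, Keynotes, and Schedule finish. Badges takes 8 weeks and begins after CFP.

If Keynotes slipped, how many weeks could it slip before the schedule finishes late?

6

The longest chain is Venue→CFP→Badges = 8+8+8 = 24; overall finish 24 weeks.
Keynotes finishes as early as 15 and must finish by 21.
Slack of Keynotes = 14 − 8 = 6 weeks.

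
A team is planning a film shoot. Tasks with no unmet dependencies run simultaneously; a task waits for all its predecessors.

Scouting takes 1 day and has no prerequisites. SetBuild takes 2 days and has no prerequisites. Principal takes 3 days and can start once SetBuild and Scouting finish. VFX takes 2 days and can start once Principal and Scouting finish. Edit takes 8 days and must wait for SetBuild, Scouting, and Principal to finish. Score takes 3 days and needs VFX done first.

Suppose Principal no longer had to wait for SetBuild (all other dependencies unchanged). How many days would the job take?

12

Before: longest chain SetBuild→Principal→Edit = 2+3+8 = 13, finish 13.
Without SetBuild→Principal, Principal's earliest start moves from 2 to 1.
New critical path: Scouting→Principal→Edit = 1+3+8 = 12 ⇒ 12 days.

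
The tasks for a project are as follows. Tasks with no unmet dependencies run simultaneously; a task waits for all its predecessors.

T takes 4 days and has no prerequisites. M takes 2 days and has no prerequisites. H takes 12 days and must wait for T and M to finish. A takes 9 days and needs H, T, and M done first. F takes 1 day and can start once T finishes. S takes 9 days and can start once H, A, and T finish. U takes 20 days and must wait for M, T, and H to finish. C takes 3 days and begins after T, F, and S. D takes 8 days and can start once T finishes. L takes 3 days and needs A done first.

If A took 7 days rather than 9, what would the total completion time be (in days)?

Baseline: T→H→A→S→C = 4+12+9+9+3 = 37 → 37 days.
Since A is critical, the -2 change carries straight to that chain (now 35 days).
New critical path: T→H→U = 4+12+20 = 36 ⇒ 36 days.

36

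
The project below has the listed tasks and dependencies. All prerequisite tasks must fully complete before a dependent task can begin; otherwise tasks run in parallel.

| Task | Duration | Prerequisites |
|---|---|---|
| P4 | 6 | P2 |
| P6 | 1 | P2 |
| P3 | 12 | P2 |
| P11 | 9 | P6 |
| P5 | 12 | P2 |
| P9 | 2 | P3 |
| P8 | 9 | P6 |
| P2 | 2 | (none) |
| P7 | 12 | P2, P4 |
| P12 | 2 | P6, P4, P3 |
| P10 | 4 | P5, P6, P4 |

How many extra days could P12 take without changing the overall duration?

P2→P4→P7 = 2+6+12 = 20 sets the makespan at 20 days.
The longest chain containing P12 totals 16 days.
Slack of P12 = 18 − 14 = 4 days.

4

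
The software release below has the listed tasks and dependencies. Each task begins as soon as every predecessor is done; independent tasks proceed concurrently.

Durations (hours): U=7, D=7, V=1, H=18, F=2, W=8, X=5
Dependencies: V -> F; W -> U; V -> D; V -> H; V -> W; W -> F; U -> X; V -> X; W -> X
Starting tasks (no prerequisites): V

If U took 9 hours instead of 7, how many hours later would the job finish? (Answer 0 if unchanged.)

The binding path is V→W→U→X = 1+8+7+5 = 21; finish at 21 hours.
Since U is critical, the +2 change carries straight to that chain (now 23 hours).
No other chain overtakes it, so the finish is 23 hours.
Change in finish: 23 − 21 = +2 hours.

2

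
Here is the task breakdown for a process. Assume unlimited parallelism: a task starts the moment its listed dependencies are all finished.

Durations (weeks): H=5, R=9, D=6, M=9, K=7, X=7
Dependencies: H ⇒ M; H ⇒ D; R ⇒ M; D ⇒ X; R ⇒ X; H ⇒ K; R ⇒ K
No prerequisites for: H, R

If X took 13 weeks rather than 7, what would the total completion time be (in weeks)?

Baseline: H→D→X = 5+6+7 = 18 → 18 weeks.
X lies on that path, so at 13 weeks the path becomes 24 weeks.
No other chain overtakes it, so the finish is 24 weeks.

24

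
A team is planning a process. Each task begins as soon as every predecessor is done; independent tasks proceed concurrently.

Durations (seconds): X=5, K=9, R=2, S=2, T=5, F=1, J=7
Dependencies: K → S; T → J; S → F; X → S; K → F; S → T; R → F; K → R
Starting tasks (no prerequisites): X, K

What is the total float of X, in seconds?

K→S→T→J = 9+2+5+7 = 23 sets the makespan at 23 seconds.
Longest path through X: 19 seconds (earliest finish 5, latest finish 9).
Slack of X = 4 − 0 = 4 seconds.

4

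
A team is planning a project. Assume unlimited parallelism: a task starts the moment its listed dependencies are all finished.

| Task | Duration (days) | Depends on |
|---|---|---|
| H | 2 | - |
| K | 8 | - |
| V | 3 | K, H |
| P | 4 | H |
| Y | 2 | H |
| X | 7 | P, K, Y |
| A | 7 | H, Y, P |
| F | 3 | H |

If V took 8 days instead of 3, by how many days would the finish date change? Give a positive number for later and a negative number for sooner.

1

Baseline: K→X = 8+7 = 15 → 15 days.
V has 4 days of float (longest path through it is 11).
New critical path: K→V = 8+8 = 16 ⇒ 16 days.
Change in finish: 16 − 15 = +1 days.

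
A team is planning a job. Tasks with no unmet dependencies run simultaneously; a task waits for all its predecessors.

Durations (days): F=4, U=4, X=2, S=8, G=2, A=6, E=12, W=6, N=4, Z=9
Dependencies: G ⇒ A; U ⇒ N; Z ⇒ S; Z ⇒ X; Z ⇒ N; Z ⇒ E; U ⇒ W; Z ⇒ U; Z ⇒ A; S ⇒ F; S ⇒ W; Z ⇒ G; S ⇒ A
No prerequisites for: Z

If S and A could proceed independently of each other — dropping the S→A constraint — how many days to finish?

With the dependency in place, Z→S→W = 9+8+6 = 23 sets the finish at 23 days.
Without S→A, A's earliest start moves from 17 to 11.
New critical path: Z→S→W = 9+8+6 = 23 ⇒ 23 days.

23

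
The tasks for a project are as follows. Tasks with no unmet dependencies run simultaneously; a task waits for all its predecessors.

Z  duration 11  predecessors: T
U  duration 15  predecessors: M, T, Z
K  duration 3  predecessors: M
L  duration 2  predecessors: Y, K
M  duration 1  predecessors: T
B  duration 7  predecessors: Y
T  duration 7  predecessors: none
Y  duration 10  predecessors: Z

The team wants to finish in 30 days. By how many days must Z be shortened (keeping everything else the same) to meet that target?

Current finish: 35 days; target: 30.
Z is on every critical path, so each day cut from Z cuts the finish by one (this holds down to a finish of 25).
Need 35 − 30 = 5 days off Z → Z becomes 6 days, finish becomes 30.

5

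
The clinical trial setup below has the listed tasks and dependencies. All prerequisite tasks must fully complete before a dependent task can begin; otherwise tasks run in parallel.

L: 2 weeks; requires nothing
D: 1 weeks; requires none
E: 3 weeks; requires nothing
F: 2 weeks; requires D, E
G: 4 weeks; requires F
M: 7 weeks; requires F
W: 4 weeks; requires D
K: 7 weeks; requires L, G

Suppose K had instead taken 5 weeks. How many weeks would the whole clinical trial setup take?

As given, the longest chain is E→F→G→K = 3+2+4+7 = 16, so the finish is 16 weeks.
K lies on that path, so at 5 weeks the path becomes 14 weeks.
The critical path is still E→F→G→K; finish is now 14 weeks.

14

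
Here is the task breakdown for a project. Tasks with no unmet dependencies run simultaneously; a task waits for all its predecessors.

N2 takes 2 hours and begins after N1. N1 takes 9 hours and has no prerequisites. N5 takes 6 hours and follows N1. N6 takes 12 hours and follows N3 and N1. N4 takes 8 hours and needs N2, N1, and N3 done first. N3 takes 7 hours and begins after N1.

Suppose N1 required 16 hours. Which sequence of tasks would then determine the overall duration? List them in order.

Actual critical path: N1→N3→N6 = 9+7+12 = 28 ⇒ 28 hours.
N1 lies on that path, so at 16 hours the path becomes 35 hours.
The critical path is still N1→N3→N6; finish is now 35 hours.

N1, N3, N6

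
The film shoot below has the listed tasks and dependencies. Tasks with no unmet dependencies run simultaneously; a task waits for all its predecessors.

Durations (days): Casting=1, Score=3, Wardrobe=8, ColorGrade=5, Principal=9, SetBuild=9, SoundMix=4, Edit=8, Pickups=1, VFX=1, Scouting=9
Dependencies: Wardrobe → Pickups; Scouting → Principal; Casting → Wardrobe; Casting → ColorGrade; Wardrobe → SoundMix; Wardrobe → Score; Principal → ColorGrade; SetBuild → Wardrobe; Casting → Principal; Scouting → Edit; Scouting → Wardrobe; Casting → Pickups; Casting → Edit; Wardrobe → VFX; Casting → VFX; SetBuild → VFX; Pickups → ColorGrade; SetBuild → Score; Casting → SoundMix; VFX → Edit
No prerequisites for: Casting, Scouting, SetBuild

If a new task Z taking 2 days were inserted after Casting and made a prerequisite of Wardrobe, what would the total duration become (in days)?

26

Originally the project takes 26 days.
With Z inserted, Wardrobe now waits for max(Scouting, Casting, SetBuild, Z).
New critical path: Scouting→Wardrobe→VFX→Edit = 9+8+1+8 = 26 ⇒ 26 days.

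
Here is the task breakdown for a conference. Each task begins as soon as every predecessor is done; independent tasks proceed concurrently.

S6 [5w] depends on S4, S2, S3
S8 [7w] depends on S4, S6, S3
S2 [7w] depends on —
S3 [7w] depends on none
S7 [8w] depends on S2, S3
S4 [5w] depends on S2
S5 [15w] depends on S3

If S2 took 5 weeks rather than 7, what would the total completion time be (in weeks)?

The binding path is S2→S4→S6→S8 = 7+5+5+7 = 24; finish at 24 weeks.
S2 is on the critical path; changing it to 5 makes that path 22 weeks.
That remains the longest chain; total 22 weeks.

22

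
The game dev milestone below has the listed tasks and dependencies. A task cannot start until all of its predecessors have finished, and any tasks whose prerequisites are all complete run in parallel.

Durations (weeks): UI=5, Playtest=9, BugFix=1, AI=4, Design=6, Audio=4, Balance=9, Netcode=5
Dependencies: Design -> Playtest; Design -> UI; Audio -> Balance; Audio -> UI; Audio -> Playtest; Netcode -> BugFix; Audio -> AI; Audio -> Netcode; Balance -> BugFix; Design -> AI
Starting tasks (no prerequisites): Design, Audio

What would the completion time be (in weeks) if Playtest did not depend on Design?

14

Before: longest chain Design→Playtest = 6+9 = 15, finish 15.
Without Design→Playtest, Playtest's earliest start moves from 6 to 4.
After: Audio→Balance→BugFix = 4+9+1 = 14 → 14 weeks.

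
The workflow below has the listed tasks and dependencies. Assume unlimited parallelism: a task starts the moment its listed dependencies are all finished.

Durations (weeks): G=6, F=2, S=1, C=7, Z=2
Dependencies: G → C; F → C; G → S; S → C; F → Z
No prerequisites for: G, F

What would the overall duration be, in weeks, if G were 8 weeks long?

As given, the longest chain is G→S→C = 6+1+7 = 14, so the finish is 14 weeks.
G lies on that path, so at 8 weeks the path becomes 16 weeks.
No other chain overtakes it, so the finish is 16 weeks.

16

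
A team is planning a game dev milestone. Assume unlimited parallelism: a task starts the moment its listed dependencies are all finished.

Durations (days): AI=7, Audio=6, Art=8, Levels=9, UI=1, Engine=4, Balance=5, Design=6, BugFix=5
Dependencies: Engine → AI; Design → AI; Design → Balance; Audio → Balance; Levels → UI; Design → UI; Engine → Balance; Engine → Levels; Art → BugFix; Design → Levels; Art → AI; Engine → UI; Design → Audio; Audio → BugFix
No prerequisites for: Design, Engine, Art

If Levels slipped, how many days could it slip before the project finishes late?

Design→Audio→Balance = 6+6+5 = 17 sets the makespan at 17 days.
Longest path through Levels: 16 days (earliest finish 15, latest finish 16).
Float = 17 − 16 = 1.

1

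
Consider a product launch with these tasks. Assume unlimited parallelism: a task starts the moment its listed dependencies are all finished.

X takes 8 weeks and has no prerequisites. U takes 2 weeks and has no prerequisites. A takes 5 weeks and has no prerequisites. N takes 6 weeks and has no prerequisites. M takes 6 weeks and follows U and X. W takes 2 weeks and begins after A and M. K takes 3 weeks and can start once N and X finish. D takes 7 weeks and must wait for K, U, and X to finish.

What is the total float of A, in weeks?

The longest chain is X→K→D = 8+3+7 = 18; overall finish 18 weeks.
A finishes as early as 5 and must finish by 16.
Float = 18 − 7 = 11.

11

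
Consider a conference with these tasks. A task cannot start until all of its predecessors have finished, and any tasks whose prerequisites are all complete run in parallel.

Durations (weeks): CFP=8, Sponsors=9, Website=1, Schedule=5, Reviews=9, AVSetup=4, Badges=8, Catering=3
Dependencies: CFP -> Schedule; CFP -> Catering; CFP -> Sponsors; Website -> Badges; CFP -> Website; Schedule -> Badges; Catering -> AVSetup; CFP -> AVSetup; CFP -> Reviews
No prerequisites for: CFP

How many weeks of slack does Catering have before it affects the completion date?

Critical path: CFP→Schedule→Badges = 8+5+8 = 21, so the finish is 21 weeks.
Longest path through Catering: 15 weeks (earliest finish 11, latest finish 17).
So Catering can slip 17 − 11 = 6 weeks.

6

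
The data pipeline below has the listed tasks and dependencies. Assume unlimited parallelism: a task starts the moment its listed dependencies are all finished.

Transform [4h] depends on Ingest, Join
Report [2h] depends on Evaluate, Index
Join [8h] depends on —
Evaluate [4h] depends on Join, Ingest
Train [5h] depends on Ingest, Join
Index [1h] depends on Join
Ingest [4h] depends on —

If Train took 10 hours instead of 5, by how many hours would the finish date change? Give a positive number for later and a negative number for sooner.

4

As given, the longest chain is Join→Evaluate→Report = 8+4+2 = 14, so the finish is 14 hours.
Train has 1 hour of float (longest path through it is 13).
Now Join→Train = 8+10 = 18 is longest, so the finish becomes 18 hours.
Change in finish: 18 − 14 = +4 hours.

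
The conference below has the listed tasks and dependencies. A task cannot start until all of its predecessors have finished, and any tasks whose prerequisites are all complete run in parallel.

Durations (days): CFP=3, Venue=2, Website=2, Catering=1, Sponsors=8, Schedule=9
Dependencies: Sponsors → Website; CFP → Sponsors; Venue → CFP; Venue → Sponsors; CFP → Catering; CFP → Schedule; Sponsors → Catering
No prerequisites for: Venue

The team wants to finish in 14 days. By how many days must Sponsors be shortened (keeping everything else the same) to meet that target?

Current finish: 15 days; target: 14.
Sponsors is on every critical path, so each day cut from Sponsors cuts the finish by one (this holds down to a finish of 14).
Need 15 − 14 = 1 day off Sponsors → Sponsors becomes 7 days, finish becomes 14.

1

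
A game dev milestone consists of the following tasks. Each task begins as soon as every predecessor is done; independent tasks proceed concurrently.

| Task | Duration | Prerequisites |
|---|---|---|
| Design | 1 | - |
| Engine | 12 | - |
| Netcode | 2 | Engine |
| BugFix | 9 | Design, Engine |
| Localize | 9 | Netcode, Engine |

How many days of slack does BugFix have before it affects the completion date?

2

The longest chain is Engine→Netcode→Localize = 12+2+9 = 23; overall finish 23 days.
Longest path through BugFix: 21 days (earliest finish 21, latest finish 23).
Float = 23 − 21 = 2.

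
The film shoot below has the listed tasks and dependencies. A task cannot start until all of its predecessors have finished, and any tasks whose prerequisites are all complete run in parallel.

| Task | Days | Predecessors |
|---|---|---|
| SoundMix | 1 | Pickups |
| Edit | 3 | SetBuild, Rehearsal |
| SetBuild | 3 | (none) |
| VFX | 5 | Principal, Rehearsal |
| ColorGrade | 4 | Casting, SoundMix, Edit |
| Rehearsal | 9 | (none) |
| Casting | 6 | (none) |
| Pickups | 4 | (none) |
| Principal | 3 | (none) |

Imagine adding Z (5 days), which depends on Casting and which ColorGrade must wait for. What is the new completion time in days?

16

Originally the job takes 16 days.
With Z inserted, ColorGrade now waits for max(Casting, SoundMix, Edit, Z).
New critical path: Rehearsal→Edit→ColorGrade = 9+3+4 = 16 ⇒ 16 days.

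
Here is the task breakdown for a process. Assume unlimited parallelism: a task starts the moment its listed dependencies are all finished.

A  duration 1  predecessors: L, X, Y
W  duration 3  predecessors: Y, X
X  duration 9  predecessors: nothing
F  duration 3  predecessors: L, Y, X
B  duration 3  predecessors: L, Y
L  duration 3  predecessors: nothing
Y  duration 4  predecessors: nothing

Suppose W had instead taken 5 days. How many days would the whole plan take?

14

The binding path is X→W = 9+3 = 12; finish at 12 days.
W is on the critical path; changing it to 5 makes that path 14 days.
No other chain overtakes it, so the finish is 14 days.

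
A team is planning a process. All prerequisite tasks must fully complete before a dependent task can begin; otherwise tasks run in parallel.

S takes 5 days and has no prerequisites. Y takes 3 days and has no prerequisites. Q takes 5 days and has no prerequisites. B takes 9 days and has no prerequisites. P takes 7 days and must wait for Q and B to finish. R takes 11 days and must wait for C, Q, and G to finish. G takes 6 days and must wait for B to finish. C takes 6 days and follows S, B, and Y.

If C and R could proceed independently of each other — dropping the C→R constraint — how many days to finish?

With the dependency in place, B→G→R = 9+6+11 = 26 sets the finish at 26 days.
Dropping C→R doesn't change R's earliest start (15); another predecessor still binds.
New critical path: B→G→R = 9+6+11 = 26 ⇒ 26 days.

26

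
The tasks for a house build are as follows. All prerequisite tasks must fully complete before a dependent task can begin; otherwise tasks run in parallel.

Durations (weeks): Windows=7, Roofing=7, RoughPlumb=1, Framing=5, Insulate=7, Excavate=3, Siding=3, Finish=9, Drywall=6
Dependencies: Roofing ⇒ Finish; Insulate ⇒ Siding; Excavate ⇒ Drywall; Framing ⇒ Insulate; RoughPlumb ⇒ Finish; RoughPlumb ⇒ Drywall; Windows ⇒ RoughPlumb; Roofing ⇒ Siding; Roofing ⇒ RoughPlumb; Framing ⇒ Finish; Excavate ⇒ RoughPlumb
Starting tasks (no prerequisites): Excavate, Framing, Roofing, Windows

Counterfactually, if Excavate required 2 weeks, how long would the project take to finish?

As given, the longest chain is Roofing→RoughPlumb→Finish = 7+1+9 = 17, so the finish is 17 weeks.
The longest path through Excavate is only 13 weeks, so Excavate has float 4.
That remains the longest chain; total 17 weeks.

17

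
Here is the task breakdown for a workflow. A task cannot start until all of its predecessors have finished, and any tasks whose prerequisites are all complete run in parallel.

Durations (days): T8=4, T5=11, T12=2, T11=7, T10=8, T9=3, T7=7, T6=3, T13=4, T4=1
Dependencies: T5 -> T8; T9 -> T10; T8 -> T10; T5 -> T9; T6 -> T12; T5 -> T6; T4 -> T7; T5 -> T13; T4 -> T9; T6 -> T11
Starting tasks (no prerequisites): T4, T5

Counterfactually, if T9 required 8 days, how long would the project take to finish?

As given, the longest chain is T5→T8→T10 = 11+4+8 = 23, so the finish is 23 days.
T9 is off the critical path — its longest chain is 22 days, giving 1 of slack.
Now T5→T9→T10 = 11+8+8 = 27 is longest, so the finish becomes 27 days.

27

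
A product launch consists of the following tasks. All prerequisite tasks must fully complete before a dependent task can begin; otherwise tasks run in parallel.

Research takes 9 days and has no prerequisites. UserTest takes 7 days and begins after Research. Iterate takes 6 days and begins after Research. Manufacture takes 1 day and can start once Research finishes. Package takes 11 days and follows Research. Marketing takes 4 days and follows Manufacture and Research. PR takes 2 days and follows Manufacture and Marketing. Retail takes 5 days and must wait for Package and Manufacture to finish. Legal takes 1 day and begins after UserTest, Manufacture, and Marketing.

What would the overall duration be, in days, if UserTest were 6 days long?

25

Actual critical path: Research→Package→Retail = 9+11+5 = 25 ⇒ 25 days.
UserTest is off the critical path — its longest chain is 17 days, giving 8 of slack.
No other chain overtakes it, so the finish is 25 days.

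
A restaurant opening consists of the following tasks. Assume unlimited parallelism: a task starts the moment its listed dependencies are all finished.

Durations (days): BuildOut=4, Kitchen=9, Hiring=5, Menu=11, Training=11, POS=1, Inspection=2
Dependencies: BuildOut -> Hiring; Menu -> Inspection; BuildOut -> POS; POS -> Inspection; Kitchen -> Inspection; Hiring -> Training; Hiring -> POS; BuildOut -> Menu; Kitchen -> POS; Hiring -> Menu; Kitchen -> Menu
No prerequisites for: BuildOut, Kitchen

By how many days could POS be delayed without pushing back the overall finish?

10

Critical path: BuildOut→Hiring→Menu→Inspection = 4+5+11+2 = 22, so the finish is 22 days.
Longest path through POS: 12 days (earliest finish 10, latest finish 20).
Slack of POS = 19 − 9 = 10 days.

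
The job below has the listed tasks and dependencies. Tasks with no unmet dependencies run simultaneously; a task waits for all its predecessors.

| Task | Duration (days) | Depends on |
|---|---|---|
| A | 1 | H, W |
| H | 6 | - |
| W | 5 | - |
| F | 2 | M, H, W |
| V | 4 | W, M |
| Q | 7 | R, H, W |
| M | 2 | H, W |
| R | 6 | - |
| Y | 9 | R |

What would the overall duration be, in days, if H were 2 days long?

15

Critical path before the change: R→Y = 6+9 = 15 giving 15 days.
H has 2 days of float (longest path through it is 13).
No other chain overtakes it, so the finish is 15 days.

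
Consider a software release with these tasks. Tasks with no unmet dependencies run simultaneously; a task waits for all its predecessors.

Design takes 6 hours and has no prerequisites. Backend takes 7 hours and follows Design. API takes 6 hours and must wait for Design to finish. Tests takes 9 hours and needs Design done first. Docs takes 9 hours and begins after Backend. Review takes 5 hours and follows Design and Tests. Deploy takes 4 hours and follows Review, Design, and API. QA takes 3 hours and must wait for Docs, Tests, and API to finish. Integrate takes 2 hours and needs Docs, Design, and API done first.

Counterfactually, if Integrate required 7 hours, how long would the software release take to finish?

Critical path before the change: Design→Backend→Docs→QA = 6+7+9+3 = 25 giving 25 hours.
The longest path through Integrate is only 24 hours, so Integrate has float 1.
New critical path: Design→Backend→Docs→Integrate = 6+7+9+7 = 29 ⇒ 29 hours.

29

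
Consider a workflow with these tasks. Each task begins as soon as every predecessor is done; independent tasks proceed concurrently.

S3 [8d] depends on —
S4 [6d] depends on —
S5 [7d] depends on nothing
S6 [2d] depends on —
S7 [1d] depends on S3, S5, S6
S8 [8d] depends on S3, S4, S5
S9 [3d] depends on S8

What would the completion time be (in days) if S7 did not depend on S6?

19

Before: longest chain S3→S8→S9 = 8+8+3 = 19, finish 19.
Dropping S6→S7 doesn't change S7's earliest start (8); another predecessor still binds.
After: S3→S8→S9 = 8+8+3 = 19 → 19 days.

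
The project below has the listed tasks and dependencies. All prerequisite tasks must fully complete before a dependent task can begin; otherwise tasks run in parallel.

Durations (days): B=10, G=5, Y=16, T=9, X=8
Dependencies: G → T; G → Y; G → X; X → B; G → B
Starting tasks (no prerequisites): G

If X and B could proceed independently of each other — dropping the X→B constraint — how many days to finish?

With the dependency in place, G→X→B = 5+8+10 = 23 sets the finish at 23 days.
Without X→B, B's earliest start moves from 13 to 5.
The longest chain is now G→Y = 5+16 = 21, so the job takes 21 days.

21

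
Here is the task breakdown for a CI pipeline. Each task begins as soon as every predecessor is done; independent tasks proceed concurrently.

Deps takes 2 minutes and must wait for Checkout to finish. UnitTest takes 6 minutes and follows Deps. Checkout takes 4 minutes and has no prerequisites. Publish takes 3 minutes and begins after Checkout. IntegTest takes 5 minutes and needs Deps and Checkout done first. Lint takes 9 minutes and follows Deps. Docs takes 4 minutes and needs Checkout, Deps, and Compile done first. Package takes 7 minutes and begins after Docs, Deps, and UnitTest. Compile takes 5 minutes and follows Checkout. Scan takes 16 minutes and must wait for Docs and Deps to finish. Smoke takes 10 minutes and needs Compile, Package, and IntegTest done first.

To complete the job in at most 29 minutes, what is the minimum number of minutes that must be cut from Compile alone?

1

Current finish: 30 minutes; target: 29.
Compile is on every critical path, so each minute cut from Compile cuts the finish by one (this holds down to a finish of 29).
Need 30 − 29 = 1 minute off Compile → Compile becomes 4 minutes, finish becomes 29.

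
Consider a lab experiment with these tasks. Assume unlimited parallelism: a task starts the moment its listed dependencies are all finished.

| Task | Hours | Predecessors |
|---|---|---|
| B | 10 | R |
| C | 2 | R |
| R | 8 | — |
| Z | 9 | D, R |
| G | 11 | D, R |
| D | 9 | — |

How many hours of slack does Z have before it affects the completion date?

Critical path: D→G = 9+11 = 20, so the finish is 20 hours.
Z finishes as early as 18 and must finish by 20.
Float = 20 − 18 = 2.

2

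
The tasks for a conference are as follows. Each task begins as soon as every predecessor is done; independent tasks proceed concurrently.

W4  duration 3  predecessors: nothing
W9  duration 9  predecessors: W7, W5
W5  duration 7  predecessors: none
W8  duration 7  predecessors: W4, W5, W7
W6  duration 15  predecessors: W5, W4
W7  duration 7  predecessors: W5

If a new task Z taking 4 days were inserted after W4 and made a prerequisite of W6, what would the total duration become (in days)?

Originally the project takes 23 days.
With Z inserted, W6 now waits for max(W5, W4, Z).
New critical path: W5→W7→W9 = 7+7+9 = 23 ⇒ 23 days.

23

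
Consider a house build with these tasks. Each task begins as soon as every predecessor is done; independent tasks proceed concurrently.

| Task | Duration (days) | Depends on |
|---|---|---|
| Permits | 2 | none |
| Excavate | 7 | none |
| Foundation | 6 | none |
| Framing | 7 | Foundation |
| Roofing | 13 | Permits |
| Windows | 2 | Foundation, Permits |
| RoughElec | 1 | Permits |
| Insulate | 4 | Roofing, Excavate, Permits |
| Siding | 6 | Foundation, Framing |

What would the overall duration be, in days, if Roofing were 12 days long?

Baseline: Permits→Roofing→Insulate = 2+13+4 = 19 → 19 days.
Roofing is on the critical path; changing it to 12 makes that path 18 days.
Now Foundation→Framing→Siding = 6+7+6 = 19 is longest, so the finish becomes 19 days.

19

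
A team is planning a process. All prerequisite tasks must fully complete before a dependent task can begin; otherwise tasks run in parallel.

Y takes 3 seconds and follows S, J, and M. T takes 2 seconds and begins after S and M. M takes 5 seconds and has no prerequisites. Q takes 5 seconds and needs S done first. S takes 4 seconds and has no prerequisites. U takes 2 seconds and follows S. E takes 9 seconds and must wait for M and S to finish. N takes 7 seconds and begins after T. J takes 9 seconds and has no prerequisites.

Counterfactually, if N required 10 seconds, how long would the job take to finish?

17

Baseline: M→T→N = 5+2+7 = 14 → 14 seconds.
N lies on that path, so at 10 seconds the path becomes 17 seconds.
That remains the longest chain; total 17 seconds.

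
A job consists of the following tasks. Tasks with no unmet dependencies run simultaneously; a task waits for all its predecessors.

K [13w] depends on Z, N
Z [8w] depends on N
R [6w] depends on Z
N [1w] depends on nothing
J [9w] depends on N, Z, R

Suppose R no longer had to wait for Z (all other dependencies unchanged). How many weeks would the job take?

With the dependency in place, N→Z→R→J = 1+8+6+9 = 24 sets the finish at 24 weeks.
Without Z→R, R's earliest start moves from 9 to 0.
New critical path: N→Z→K = 1+8+13 = 22 ⇒ 22 weeks.

22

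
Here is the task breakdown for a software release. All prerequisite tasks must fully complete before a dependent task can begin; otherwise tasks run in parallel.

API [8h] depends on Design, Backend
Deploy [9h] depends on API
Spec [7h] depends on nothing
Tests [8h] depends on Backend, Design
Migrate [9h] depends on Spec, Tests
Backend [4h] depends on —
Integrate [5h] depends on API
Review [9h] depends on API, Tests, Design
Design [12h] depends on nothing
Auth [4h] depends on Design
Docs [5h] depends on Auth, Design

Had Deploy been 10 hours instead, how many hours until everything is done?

As given, the longest chain is Design→API→Deploy = 12+8+9 = 29, so the finish is 29 hours.
Deploy is on the critical path; changing it to 10 makes that path 30 hours.
No other chain overtakes it, so the finish is 30 hours.

30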